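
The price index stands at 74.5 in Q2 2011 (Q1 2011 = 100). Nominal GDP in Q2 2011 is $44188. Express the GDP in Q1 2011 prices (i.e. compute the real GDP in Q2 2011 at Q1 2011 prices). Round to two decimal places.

Real = Nominal ÷ (Index/100) = 44188 ÷ (74.5/100)
     = 44188 ÷ 0.745 = 59312.7517

59312.75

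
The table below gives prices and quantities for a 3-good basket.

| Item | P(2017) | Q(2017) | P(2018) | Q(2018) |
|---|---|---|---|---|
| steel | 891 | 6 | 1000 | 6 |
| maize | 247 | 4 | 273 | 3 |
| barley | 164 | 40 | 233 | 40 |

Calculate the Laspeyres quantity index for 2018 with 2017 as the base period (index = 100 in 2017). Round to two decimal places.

98.08

Laspeyres quantity index uses base-period prices as weights.
ΣP(2017)·Q(2018) = 891×6 + 247×3 + 164×40 = 5346 + 741 + 6560 = 12647
ΣP(2017)·Q(2017) = 891×6 + 247×4 + 164×40 = 5346 + 988 + 6560 = 12894
Index = 12647 / 12894 × 100 = 98.0844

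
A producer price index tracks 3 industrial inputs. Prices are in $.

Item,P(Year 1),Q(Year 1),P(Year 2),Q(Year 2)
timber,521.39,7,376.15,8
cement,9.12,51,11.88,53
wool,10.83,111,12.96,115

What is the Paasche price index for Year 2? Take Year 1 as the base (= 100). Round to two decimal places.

Paasche price index uses current-period quantities as weights.
ΣP(Year 2)·Q(Year 2) = 376.15×8 + 11.88×53 + 12.96×115 = 3009.2 + 629.64 + 1490.4 = 5129.24
ΣP(Year 1)·Q(Year 2) = 521.39×8 + 9.12×53 + 10.83×115 = 4171.12 + 483.36 + 1245.45 = 5899.93
Index = 5129.24 / 5899.93 × 100 = 86.9373

86.94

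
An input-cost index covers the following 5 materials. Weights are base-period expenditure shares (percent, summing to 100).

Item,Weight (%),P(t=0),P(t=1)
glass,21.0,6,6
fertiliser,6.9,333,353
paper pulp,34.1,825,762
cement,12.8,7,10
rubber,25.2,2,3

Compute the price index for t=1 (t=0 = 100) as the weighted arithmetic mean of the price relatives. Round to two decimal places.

115.90

glass: 21.0 × (6/6) = 21.0 × 1.000000 = 21.0000
fertiliser: 6.9 × (353/333) = 6.9 × 1.060060 = 7.3144
paper pulp: 34.1 × (762/825) = 34.1 × 0.923636 = 31.4960
cement: 12.8 × (10/7) = 12.8 × 1.428571 = 18.2857
rubber: 25.2 × (3/2) = 25.2 × 1.500000 = 37.8000
Index = Σ wᵢ·(p₁ᵢ/p₀ᵢ) = 21.0000 + 7.3144 + 31.4960 + 18.2857 + 37.8000 = 115.8961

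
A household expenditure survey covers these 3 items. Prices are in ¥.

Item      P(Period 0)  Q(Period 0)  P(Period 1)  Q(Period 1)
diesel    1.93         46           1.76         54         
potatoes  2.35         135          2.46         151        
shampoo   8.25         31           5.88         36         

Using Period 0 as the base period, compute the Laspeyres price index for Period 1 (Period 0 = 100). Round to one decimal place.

Laspeyres price index uses base-period quantities as weights.
ΣP(Period 1)·Q(Period 0) = 1.76×46 + 2.46×135 + 5.88×31 = 80.96 + 332.1 + 182.28 = 595.34
ΣP(Period 0)·Q(Period 0) = 1.93×46 + 2.35×135 + 8.25×31 = 88.78 + 317.25 + 255.75 = 661.78
Index = 595.34 / 661.78 × 100 = 89.9604

90.0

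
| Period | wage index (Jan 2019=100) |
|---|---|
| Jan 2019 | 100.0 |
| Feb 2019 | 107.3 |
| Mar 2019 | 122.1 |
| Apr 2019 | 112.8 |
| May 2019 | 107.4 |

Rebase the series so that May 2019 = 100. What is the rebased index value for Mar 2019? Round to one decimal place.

Rebased(Mar 2019) = 122.1 / 107.4 × 100 = 113.6872

113.7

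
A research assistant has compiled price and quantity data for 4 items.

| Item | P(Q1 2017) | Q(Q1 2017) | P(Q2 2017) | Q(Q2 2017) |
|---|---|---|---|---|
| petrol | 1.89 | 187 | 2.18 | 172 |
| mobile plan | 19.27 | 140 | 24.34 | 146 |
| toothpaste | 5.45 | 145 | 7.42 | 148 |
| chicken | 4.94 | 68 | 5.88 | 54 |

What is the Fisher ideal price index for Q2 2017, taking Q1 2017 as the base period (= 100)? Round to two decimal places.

Laspeyres component (base-period weights):
ΣP(Q2 2017)Q(Q1 2017) = 2.18×187 + 24.34×140 + 7.42×145 + 5.88×68 = 407.66 + 3407.6 + 1075.9 + 399.84 = 5291
ΣP(Q1 2017)Q(Q1 2017) = 1.89×187 + 19.27×140 + 5.45×145 + 4.94×68 = 353.43 + 2697.8 + 790.25 + 335.92 = 4177.4
L = 5291 / 4177.4 × 100 = 126.6577
Paasche component (current-period weights):
ΣP(Q2 2017)Q(Q2 2017) = 2.18×172 + 24.34×146 + 7.42×148 + 5.88×54 = 374.96 + 3553.64 + 1098.16 + 317.52 = 5344.28
ΣP(Q1 2017)Q(Q2 2017) = 1.89×172 + 19.27×146 + 5.45×148 + 4.94×54 = 325.08 + 2813.42 + 806.6 + 266.76 = 4211.86
P = 5344.28 / 4211.86 × 100 = 126.8865
Fisher = √(L × P) = √(126.6577 × 126.8865) = 126.7720

126.77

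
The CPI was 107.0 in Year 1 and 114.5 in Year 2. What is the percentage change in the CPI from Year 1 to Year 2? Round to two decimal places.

7.01%

Change = (114.5 − 107.0) / 107.0 × 100
       = 7.5 / 107.0 × 100 = 7.0093%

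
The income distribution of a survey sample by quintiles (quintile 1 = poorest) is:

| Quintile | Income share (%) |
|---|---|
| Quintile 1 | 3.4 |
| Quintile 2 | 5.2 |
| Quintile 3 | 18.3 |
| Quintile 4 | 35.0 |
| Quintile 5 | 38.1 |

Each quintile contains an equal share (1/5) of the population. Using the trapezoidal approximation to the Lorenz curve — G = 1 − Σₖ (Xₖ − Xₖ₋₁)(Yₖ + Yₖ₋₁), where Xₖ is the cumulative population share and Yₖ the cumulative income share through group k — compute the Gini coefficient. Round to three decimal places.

Cumulative income shares Yₖ: 0.0340, 0.0860, 0.2690, 0.6190, 1.0000
Σ (Xₖ−Xₖ₋₁)(Yₖ+Yₖ₋₁) = (1/5)(0.0340+0.0000) + (1/5)(0.0860+0.0340) + (1/5)(0.2690+0.0860) + (1/5)(0.6190+0.2690) + (1/5)(1.0000+0.6190)
  = 0.0068 + 0.0240 + 0.0710 + 0.1776 + 0.3238 = 0.6032
G = 1 − 0.6032 = 0.3968

0.397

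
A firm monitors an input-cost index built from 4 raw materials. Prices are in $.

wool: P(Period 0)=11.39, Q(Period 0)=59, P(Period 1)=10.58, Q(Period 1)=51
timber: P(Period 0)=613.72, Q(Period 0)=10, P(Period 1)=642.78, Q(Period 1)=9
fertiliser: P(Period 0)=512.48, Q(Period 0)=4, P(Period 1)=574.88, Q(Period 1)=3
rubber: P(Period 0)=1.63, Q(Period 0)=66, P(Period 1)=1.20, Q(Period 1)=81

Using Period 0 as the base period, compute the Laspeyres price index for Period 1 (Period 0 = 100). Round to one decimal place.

Laspeyres price index uses base-period quantities as weights.
ΣP(Period 1)·Q(Period 0) = 10.58×59 + 642.78×10 + 574.88×4 + 1.20×66 = 624.22 + 6427.8 + 2299.52 + 79.2 = 9430.74
ΣP(Period 0)·Q(Period 0) = 11.39×59 + 613.72×10 + 512.48×4 + 1.63×66 = 672.01 + 6137.2 + 2049.92 + 107.58 = 8966.71
Index = 9430.74 / 8966.71 × 100 = 105.1750

105.2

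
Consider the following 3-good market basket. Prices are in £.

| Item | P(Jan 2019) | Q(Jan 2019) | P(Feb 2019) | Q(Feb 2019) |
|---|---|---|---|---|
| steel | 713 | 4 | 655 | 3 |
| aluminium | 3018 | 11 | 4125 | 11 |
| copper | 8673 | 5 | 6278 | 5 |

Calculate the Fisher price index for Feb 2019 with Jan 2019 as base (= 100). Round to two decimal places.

Laspeyres component (base-period weights):
ΣP(Feb 2019)Q(Jan 2019) = 655×4 + 4125×11 + 6278×5 = 2620 + 45375 + 31390 = 79385
ΣP(Jan 2019)Q(Jan 2019) = 713×4 + 3018×11 + 8673×5 = 2852 + 33198 + 43365 = 79415
L = 79385 / 79415 × 100 = 99.9622
Paasche component (current-period weights):
ΣP(Feb 2019)Q(Feb 2019) = 655×3 + 4125×11 + 6278×5 = 1965 + 45375 + 31390 = 78730
ΣP(Jan 2019)Q(Feb 2019) = 713×3 + 3018×11 + 8673×5 = 2139 + 33198 + 43365 = 78702
P = 78730 / 78702 × 100 = 100.0356
Fisher = √(L × P) = √(99.9622 × 100.0356) = 99.9989

100.00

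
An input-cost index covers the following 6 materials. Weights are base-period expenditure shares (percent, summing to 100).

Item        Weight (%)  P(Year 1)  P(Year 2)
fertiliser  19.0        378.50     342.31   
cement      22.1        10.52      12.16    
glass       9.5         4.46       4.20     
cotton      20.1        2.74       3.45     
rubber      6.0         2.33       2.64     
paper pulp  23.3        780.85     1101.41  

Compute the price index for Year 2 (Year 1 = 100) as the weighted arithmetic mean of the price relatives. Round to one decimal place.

fertiliser: 19.0 × (342.31/378.50) = 19.0 × 0.904386 = 17.1833
cement: 22.1 × (12.16/10.52) = 22.1 × 1.155894 = 25.5452
glass: 9.5 × (4.20/4.46) = 9.5 × 0.941704 = 8.9462
cotton: 20.1 × (3.45/2.74) = 20.1 × 1.259124 = 25.3084
rubber: 6.0 × (2.64/2.33) = 6.0 × 1.133047 = 6.7983
paper pulp: 23.3 × (1101.41/780.85) = 23.3 × 1.410527 = 32.8653
Index = Σ wᵢ·(p₁ᵢ/p₀ᵢ) = 17.1833 + 25.5452 + 8.9462 + 25.3084 + 6.7983 + 32.8653 = 116.6467

116.6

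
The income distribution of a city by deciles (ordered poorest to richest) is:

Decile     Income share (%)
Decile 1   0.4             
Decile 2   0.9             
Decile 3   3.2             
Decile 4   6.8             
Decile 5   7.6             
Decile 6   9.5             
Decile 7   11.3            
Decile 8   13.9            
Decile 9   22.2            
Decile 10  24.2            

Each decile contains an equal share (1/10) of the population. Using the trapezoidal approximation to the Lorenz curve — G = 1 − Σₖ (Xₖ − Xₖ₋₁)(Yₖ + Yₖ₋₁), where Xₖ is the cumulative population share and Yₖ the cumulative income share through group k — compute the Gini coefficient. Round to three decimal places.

0.432

Cumulative income shares Yₖ: 0.0040, 0.0130, 0.0450, 0.1130, 0.1890, 0.2840, 0.3970, 0.5360, 0.7580, 1.0000
Σ (Xₖ−Xₖ₋₁)(Yₖ+Yₖ₋₁) = (1/10)(0.0040+0.0000) + (1/10)(0.0130+0.0040) + (1/10)(0.0450+0.0130) + (1/10)(0.1130+0.0450) + (1/10)(0.1890+0.1130) + (1/10)(0.2840+0.1890) + (1/10)(0.3970+0.2840) + (1/10)(0.5360+0.3970) + (1/10)(0.7580+0.5360) + (1/10)(1.0000+0.7580)
  = 0.0004 + 0.0017 + 0.0058 + 0.0158 + 0.0302 + 0.0473 + 0.0681 + 0.0933 + 0.1294 + 0.1758 = 0.5678
G = 1 − 0.5678 = 0.4322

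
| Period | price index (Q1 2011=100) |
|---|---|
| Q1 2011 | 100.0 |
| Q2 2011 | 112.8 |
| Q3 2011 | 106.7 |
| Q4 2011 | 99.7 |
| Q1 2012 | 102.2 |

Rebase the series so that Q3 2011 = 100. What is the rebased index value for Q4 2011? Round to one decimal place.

93.4

Rebased(Q4 2011) = 99.7 / 106.7 × 100 = 93.4396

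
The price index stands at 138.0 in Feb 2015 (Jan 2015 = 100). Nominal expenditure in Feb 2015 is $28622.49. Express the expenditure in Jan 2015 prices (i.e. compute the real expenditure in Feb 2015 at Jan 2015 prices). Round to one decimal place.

20740.9

Real = Nominal ÷ (Index/100) = 28622.49 ÷ (138.0/100)
     = 28622.49 ÷ 1.380 = 20740.9348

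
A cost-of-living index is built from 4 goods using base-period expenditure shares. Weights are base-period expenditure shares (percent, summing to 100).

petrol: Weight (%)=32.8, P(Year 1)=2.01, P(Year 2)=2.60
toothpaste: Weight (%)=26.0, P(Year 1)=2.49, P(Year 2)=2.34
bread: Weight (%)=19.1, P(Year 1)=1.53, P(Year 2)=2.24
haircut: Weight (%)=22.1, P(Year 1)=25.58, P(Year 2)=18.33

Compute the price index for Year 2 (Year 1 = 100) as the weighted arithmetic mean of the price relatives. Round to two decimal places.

110.66

petrol: 32.8 × (2.60/2.01) = 32.8 × 1.293532 = 42.4279
toothpaste: 26.0 × (2.34/2.49) = 26.0 × 0.939759 = 24.4337
bread: 19.1 × (2.24/1.53) = 19.1 × 1.464052 = 27.9634
haircut: 22.1 × (18.33/25.58) = 22.1 × 0.716575 = 15.8363
Index = Σ wᵢ·(p₁ᵢ/p₀ᵢ) = 42.4279 + 24.4337 + 27.9634 + 15.8363 = 110.6613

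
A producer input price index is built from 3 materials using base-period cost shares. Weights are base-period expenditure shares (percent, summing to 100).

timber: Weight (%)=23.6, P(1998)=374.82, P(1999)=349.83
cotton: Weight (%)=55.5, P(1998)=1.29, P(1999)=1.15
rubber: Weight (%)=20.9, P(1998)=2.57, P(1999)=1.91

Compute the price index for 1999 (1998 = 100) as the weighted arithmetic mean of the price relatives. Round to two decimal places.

87.04

timber: 23.6 × (349.83/374.82) = 23.6 × 0.933328 = 22.0265
cotton: 55.5 × (1.15/1.29) = 55.5 × 0.891473 = 49.4767
rubber: 20.9 × (1.91/2.57) = 20.9 × 0.743191 = 15.5327
Index = Σ wᵢ·(p₁ᵢ/p₀ᵢ) = 22.0265 + 49.4767 + 15.5327 = 87.0360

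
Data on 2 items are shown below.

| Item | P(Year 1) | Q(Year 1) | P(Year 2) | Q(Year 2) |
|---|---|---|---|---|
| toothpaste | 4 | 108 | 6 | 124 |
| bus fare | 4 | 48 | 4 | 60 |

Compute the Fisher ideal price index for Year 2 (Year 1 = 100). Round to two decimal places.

134.15

Laspeyres component (base-period weights):
ΣP(Year 2)Q(Year 1) = 6×108 + 4×48 = 648 + 192 = 840
ΣP(Year 1)Q(Year 1) = 4×108 + 4×48 = 432 + 192 = 624
L = 840 / 624 × 100 = 134.6154
Paasche component (current-period weights):
ΣP(Year 2)Q(Year 2) = 6×124 + 4×60 = 744 + 240 = 984
ΣP(Year 1)Q(Year 2) = 4×124 + 4×60 = 496 + 240 = 736
P = 984 / 736 × 100 = 133.6957
Fisher = √(L × P) = √(134.6154 × 133.6957) = 134.1547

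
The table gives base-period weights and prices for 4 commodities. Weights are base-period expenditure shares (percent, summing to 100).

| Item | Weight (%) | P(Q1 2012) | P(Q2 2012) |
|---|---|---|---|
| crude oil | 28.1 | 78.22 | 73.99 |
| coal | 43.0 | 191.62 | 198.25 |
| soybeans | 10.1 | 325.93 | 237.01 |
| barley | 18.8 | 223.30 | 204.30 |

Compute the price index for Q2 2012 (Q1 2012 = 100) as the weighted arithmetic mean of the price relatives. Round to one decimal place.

crude oil: 28.1 × (73.99/78.22) = 28.1 × 0.945922 = 26.5804
coal: 43.0 × (198.25/191.62) = 43.0 × 1.034600 = 44.4878
soybeans: 10.1 × (237.01/325.93) = 10.1 × 0.727181 = 7.3445
barley: 18.8 × (204.30/223.30) = 18.8 × 0.914913 = 17.2004
Index = Σ wᵢ·(p₁ᵢ/p₀ᵢ) = 26.5804 + 44.4878 + 7.3445 + 17.2004 = 95.6131

95.6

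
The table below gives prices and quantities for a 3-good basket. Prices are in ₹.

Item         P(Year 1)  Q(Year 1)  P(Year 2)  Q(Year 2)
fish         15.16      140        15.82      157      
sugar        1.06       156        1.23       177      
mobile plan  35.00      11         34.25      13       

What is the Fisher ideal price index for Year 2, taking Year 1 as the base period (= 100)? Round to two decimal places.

104.12

Laspeyres component (base-period weights):
ΣP(Year 2)Q(Year 1) = 15.82×140 + 1.23×156 + 34.25×11 = 2214.8 + 191.88 + 376.75 = 2783.43
ΣP(Year 1)Q(Year 1) = 15.16×140 + 1.06×156 + 35.00×11 = 2122.4 + 165.36 + 385 = 2672.76
L = 2783.43 / 2672.76 × 100 = 104.1407
Paasche component (current-period weights):
ΣP(Year 2)Q(Year 2) = 15.82×157 + 1.23×177 + 34.25×13 = 2483.74 + 217.71 + 445.25 = 3146.7
ΣP(Year 1)Q(Year 2) = 15.16×157 + 1.06×177 + 35.00×13 = 2380.12 + 187.62 + 455 = 3022.74
P = 3146.7 / 3022.74 × 100 = 104.1009
Fisher = √(L × P) = √(104.1407 × 104.1009) = 104.1208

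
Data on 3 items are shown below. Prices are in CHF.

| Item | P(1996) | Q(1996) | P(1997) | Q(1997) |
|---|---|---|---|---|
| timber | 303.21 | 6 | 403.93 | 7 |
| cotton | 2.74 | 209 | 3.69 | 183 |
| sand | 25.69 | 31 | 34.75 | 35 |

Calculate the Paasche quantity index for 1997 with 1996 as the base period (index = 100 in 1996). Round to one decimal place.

110.5

Paasche quantity index uses current-period prices as weights.
ΣP(1997)·Q(1997) = 403.93×7 + 3.69×183 + 34.75×35 = 2827.51 + 675.27 + 1216.25 = 4719.03
ΣP(1997)·Q(1996) = 403.93×6 + 3.69×209 + 34.75×31 = 2423.58 + 771.21 + 1077.25 = 4272.04
Index = 4719.03 / 4272.04 × 100 = 110.4632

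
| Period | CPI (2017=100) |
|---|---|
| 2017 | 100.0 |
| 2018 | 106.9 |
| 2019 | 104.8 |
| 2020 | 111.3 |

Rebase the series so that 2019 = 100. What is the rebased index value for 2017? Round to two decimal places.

95.42

Rebased(2017) = 100.0 / 104.8 × 100 = 95.4198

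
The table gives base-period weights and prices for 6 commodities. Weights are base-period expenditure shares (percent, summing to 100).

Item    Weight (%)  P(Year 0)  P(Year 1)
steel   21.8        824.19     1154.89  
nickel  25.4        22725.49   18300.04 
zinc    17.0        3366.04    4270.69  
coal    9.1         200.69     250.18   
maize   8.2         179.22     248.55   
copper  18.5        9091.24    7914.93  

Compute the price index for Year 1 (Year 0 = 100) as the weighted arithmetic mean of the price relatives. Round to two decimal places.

steel: 21.8 × (1154.89/824.19) = 21.8 × 1.401242 = 30.5471
nickel: 25.4 × (18300.04/22725.49) = 25.4 × 0.805265 = 20.4537
zinc: 17.0 × (4270.69/3366.04) = 17.0 × 1.268758 = 21.5689
coal: 9.1 × (250.18/200.69) = 9.1 × 1.246599 = 11.3441
maize: 8.2 × (248.55/179.22) = 8.2 × 1.386843 = 11.3721
copper: 18.5 × (7914.93/9091.24) = 18.5 × 0.870611 = 16.1063
Index = Σ wᵢ·(p₁ᵢ/p₀ᵢ) = 30.5471 + 20.4537 + 21.5689 + 11.3441 + 11.3721 + 16.1063 = 111.3922

111.39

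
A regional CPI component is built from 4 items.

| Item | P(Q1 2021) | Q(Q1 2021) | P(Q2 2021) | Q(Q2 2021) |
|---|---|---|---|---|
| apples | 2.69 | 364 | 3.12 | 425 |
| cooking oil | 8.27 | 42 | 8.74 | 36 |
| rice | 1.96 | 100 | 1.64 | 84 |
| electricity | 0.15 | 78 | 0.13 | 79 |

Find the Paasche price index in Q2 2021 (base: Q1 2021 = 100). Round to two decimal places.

Paasche price index uses current-period quantities as weights.
ΣP(Q2 2021)·Q(Q2 2021) = 3.12×425 + 8.74×36 + 1.64×84 + 0.13×79 = 1326 + 314.64 + 137.76 + 10.27 = 1788.67
ΣP(Q1 2021)·Q(Q2 2021) = 2.69×425 + 8.27×36 + 1.96×84 + 0.15×79 = 1143.25 + 297.72 + 164.64 + 11.85 = 1617.46
Index = 1788.67 / 1617.46 × 100 = 110.5851

110.59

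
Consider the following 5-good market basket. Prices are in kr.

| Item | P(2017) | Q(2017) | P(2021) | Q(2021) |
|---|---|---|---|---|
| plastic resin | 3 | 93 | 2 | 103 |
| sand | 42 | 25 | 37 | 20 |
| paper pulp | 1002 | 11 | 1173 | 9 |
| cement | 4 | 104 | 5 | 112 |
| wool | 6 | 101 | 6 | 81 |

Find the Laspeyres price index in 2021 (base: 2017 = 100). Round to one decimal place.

Laspeyres price index uses base-period quantities as weights.
ΣP(2021)·Q(2017) = 2×93 + 37×25 + 1173×11 + 5×104 + 6×101 = 186 + 925 + 12903 + 520 + 606 = 15140
ΣP(2017)·Q(2017) = 3×93 + 42×25 + 1002×11 + 4×104 + 6×101 = 279 + 1050 + 11022 + 416 + 606 = 13373
Index = 15140 / 13373 × 100 = 113.2132

113.2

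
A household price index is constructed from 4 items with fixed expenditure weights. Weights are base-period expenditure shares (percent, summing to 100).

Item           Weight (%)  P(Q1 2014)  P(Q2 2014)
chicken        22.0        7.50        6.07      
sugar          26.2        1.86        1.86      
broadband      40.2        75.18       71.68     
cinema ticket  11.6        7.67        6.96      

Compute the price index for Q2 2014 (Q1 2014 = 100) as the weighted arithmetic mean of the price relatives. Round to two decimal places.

92.86

chicken: 22.0 × (6.07/7.50) = 22.0 × 0.809333 = 17.8053
sugar: 26.2 × (1.86/1.86) = 26.2 × 1.000000 = 26.2000
broadband: 40.2 × (71.68/75.18) = 40.2 × 0.953445 = 38.3285
cinema ticket: 11.6 × (6.96/7.67) = 11.6 × 0.907432 = 10.5262
Index = Σ wᵢ·(p₁ᵢ/p₀ᵢ) = 17.8053 + 26.2000 + 38.3285 + 10.5262 = 92.8600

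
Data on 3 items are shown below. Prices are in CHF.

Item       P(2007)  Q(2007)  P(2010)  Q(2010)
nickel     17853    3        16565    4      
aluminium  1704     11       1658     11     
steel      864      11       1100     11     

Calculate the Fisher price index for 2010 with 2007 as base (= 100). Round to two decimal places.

Laspeyres component (base-period weights):
ΣP(2010)Q(2007) = 16565×3 + 1658×11 + 1100×11 = 49695 + 18238 + 12100 = 80033
ΣP(2007)Q(2007) = 17853×3 + 1704×11 + 864×11 = 53559 + 18744 + 9504 = 81807
L = 80033 / 81807 × 100 = 97.8315
Paasche component (current-period weights):
ΣP(2010)Q(2010) = 16565×4 + 1658×11 + 1100×11 = 66260 + 18238 + 12100 = 96598
ΣP(2007)Q(2010) = 17853×4 + 1704×11 + 864×11 = 71412 + 18744 + 9504 = 99660
P = 96598 / 99660 × 100 = 96.9276
Fisher = √(L × P) = √(97.8315 × 96.9276) = 97.3785

97.38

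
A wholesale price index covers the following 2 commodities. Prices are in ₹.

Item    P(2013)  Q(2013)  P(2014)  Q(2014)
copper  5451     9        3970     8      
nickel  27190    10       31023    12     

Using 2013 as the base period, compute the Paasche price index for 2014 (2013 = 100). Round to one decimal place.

Paasche price index uses current-period quantities as weights.
ΣP(2014)·Q(2014) = 3970×8 + 31023×12 = 31760 + 372276 = 404036
ΣP(2013)·Q(2014) = 5451×8 + 27190×12 = 43608 + 326280 = 369888
Index = 404036 / 369888 × 100 = 109.2320

109.2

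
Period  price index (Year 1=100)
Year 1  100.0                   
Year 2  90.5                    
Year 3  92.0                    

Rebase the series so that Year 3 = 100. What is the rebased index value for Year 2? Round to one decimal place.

98.4

Rebased(Year 2) = 90.5 / 92.0 × 100 = 98.3696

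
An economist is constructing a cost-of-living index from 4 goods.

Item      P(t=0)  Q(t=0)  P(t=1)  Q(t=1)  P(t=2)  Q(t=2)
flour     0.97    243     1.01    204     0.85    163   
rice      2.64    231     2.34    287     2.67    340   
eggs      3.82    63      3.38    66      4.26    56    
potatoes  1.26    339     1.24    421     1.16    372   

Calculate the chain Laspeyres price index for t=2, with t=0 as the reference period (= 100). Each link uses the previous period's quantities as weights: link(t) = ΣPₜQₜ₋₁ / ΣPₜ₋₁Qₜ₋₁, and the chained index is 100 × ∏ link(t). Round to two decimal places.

Link t=0→t=1:
ΣP(t=1)Q(t=0) = 1.01×243 + 2.34×231 + 3.38×63 + 1.24×339 = 245.43 + 540.54 + 212.94 + 420.36 = 1419.27
ΣP(t=0)Q(t=0) = 0.97×243 + 2.64×231 + 3.82×63 + 1.26×339 = 235.71 + 609.84 + 240.66 + 427.14 = 1513.35
link = 1419.27/1513.35 = 0.937833
Link t=1→t=2:
ΣP(t=2)Q(t=1) = 0.85×204 + 2.67×287 + 4.26×66 + 1.16×421 = 173.4 + 766.29 + 281.16 + 488.36 = 1709.21
ΣP(t=1)Q(t=1) = 1.01×204 + 2.34×287 + 3.38×66 + 1.24×421 = 206.04 + 671.58 + 223.08 + 522.04 = 1622.74
link = 1709.21/1622.74 = 1.053286
Chained index = 100 × 0.937833 × 1.053286 = 98.7807

98.78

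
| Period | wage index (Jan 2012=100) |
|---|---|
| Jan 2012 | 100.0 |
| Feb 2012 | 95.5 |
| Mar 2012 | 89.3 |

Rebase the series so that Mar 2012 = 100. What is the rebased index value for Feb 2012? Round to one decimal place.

106.9

Rebased(Feb 2012) = 95.5 / 89.3 × 100 = 106.9429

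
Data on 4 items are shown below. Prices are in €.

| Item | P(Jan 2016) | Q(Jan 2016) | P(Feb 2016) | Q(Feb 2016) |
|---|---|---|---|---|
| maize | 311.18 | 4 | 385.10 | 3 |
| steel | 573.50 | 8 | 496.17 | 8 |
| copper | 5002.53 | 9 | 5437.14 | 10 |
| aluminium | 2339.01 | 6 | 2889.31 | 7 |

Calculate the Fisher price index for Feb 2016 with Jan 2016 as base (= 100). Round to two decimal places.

Laspeyres component (base-period weights):
ΣP(Feb 2016)Q(Jan 2016) = 385.10×4 + 496.17×8 + 5437.14×9 + 2889.31×6 = 1540.4 + 3969.36 + 48934.26 + 17335.86 = 71779.88
ΣP(Jan 2016)Q(Jan 2016) = 311.18×4 + 573.50×8 + 5002.53×9 + 2339.01×6 = 1244.72 + 4588 + 45022.77 + 14034.06 = 64889.55
L = 71779.88 / 64889.55 × 100 = 110.6186
Paasche component (current-period weights):
ΣP(Feb 2016)Q(Feb 2016) = 385.10×3 + 496.17×8 + 5437.14×10 + 2889.31×7 = 1155.3 + 3969.36 + 54371.4 + 20225.17 = 79721.23
ΣP(Jan 2016)Q(Feb 2016) = 311.18×3 + 573.50×8 + 5002.53×10 + 2339.01×7 = 933.54 + 4588 + 50025.3 + 16373.07 = 71919.91
P = 79721.23 / 71919.91 × 100 = 110.8472
Fisher = √(L × P) = √(110.6186 × 110.8472) = 110.7328

110.73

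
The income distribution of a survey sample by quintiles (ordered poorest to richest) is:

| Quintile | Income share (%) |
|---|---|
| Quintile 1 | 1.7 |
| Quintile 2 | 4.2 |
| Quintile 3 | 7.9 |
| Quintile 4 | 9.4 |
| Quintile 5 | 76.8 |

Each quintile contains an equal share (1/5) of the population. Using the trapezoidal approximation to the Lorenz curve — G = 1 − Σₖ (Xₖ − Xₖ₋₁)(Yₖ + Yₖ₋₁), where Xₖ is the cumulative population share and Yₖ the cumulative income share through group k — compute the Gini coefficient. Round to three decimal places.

0.622

Cumulative income shares Yₖ: 0.0170, 0.0590, 0.1380, 0.2320, 1.0000
Σ (Xₖ−Xₖ₋₁)(Yₖ+Yₖ₋₁) = (1/5)(0.0170+0.0000) + (1/5)(0.0590+0.0170) + (1/5)(0.1380+0.0590) + (1/5)(0.2320+0.1380) + (1/5)(1.0000+0.2320)
  = 0.0034 + 0.0152 + 0.0394 + 0.0740 + 0.2464 = 0.3784
G = 1 − 0.3784 = 0.6216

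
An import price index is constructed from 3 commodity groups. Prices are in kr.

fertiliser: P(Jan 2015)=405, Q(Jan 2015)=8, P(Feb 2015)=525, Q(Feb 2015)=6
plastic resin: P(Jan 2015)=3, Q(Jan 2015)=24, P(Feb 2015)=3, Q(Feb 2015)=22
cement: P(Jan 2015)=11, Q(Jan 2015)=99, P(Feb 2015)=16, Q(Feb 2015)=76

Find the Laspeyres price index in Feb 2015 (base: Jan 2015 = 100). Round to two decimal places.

Laspeyres price index uses base-period quantities as weights.
ΣP(Feb 2015)·Q(Jan 2015) = 525×8 + 3×24 + 16×99 = 4200 + 72 + 1584 = 5856
ΣP(Jan 2015)·Q(Jan 2015) = 405×8 + 3×24 + 11×99 = 3240 + 72 + 1089 = 4401
Index = 5856 / 4401 × 100 = 133.0607

133.06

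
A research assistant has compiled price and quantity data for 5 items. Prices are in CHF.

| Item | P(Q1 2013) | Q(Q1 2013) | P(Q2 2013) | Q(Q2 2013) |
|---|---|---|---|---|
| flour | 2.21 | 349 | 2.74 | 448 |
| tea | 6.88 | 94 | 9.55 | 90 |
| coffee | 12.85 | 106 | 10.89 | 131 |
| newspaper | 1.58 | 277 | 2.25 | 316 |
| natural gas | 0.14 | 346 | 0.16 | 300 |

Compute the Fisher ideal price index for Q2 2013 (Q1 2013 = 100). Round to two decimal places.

112.16

Laspeyres component (base-period weights):
ΣP(Q2 2013)Q(Q1 2013) = 2.74×349 + 9.55×94 + 10.89×106 + 2.25×277 + 0.16×346 = 956.26 + 897.7 + 1154.34 + 623.25 + 55.36 = 3686.91
ΣP(Q1 2013)Q(Q1 2013) = 2.21×349 + 6.88×94 + 12.85×106 + 1.58×277 + 0.14×346 = 771.29 + 646.72 + 1362.1 + 437.66 + 48.44 = 3266.21
L = 3686.91 / 3266.21 × 100 = 112.8804
Paasche component (current-period weights):
ΣP(Q2 2013)Q(Q2 2013) = 2.74×448 + 9.55×90 + 10.89×131 + 2.25×316 + 0.16×300 = 1227.52 + 859.5 + 1426.59 + 711 + 48 = 4272.61
ΣP(Q1 2013)Q(Q2 2013) = 2.21×448 + 6.88×90 + 12.85×131 + 1.58×316 + 0.14×300 = 990.08 + 619.2 + 1683.35 + 499.28 + 42 = 3833.91
P = 4272.61 / 3833.91 × 100 = 111.4426
Fisher = √(L × P) = √(112.8804 × 111.4426) = 112.1592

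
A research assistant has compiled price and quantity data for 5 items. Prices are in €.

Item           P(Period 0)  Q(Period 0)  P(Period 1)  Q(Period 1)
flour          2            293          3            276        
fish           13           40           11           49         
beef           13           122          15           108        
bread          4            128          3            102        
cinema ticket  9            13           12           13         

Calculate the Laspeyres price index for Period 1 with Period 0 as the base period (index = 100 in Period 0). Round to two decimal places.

111.08

Laspeyres price index uses base-period quantities as weights.
ΣP(Period 1)·Q(Period 0) = 3×293 + 11×40 + 15×122 + 3×128 + 12×13 = 879 + 440 + 1830 + 384 + 156 = 3689
ΣP(Period 0)·Q(Period 0) = 2×293 + 13×40 + 13×122 + 4×128 + 9×13 = 586 + 520 + 1586 + 512 + 117 = 3321
Index = 3689 / 3321 × 100 = 111.0810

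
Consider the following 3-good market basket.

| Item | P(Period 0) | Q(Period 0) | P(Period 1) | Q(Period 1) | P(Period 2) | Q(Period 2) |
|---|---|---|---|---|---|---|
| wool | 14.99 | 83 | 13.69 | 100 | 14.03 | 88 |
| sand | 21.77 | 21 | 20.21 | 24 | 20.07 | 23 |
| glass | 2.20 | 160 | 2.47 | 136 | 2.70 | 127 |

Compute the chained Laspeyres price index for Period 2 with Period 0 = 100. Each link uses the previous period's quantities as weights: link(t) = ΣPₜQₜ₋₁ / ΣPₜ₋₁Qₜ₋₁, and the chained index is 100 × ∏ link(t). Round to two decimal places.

97.95

Link Period 0→Period 1:
ΣP(Period 1)Q(Period 0) = 13.69×83 + 20.21×21 + 2.47×160 = 1136.27 + 424.41 + 395.2 = 1955.88
ΣP(Period 0)Q(Period 0) = 14.99×83 + 21.77×21 + 2.20×160 = 1244.17 + 457.17 + 352 = 2053.34
link = 1955.88/2053.34 = 0.952536
Link Period 1→Period 2:
ΣP(Period 2)Q(Period 1) = 14.03×100 + 20.07×24 + 2.70×136 = 1403 + 481.68 + 367.2 = 2251.88
ΣP(Period 1)Q(Period 1) = 13.69×100 + 20.21×24 + 2.47×136 = 1369 + 485.04 + 335.92 = 2189.96
link = 2251.88/2189.96 = 1.028274
Chained index = 100 × 0.952536 × 1.028274 = 97.9468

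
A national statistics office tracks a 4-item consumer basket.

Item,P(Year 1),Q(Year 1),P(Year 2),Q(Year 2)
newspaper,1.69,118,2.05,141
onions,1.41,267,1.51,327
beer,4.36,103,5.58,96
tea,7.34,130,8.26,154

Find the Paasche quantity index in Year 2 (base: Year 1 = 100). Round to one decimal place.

Paasche quantity index uses current-period prices as weights.
ΣP(Year 2)·Q(Year 2) = 2.05×141 + 1.51×327 + 5.58×96 + 8.26×154 = 289.05 + 493.77 + 535.68 + 1272.04 = 2590.54
ΣP(Year 2)·Q(Year 1) = 2.05×118 + 1.51×267 + 5.58×103 + 8.26×130 = 241.9 + 403.17 + 574.74 + 1073.8 = 2293.61
Index = 2590.54 / 2293.61 × 100 = 112.9460

112.9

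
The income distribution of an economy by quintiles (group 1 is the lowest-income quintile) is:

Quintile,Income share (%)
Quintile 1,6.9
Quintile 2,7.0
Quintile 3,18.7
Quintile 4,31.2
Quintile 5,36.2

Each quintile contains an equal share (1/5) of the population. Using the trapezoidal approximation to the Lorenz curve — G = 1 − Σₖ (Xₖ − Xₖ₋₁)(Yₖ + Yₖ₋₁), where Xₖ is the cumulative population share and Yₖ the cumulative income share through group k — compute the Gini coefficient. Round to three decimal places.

Cumulative income shares Yₖ: 0.0690, 0.1390, 0.3260, 0.6380, 1.0000
Σ (Xₖ−Xₖ₋₁)(Yₖ+Yₖ₋₁) = (1/5)(0.0690+0.0000) + (1/5)(0.1390+0.0690) + (1/5)(0.3260+0.1390) + (1/5)(0.6380+0.3260) + (1/5)(1.0000+0.6380)
  = 0.0138 + 0.0416 + 0.0930 + 0.1928 + 0.3276 = 0.6688
G = 1 − 0.6688 = 0.3312

0.331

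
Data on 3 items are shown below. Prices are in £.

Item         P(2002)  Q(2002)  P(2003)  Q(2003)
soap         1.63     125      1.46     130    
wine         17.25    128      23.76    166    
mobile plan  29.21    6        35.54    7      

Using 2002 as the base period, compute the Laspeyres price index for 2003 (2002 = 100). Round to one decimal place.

Laspeyres price index uses base-period quantities as weights.
ΣP(2003)·Q(2002) = 1.46×125 + 23.76×128 + 35.54×6 = 182.5 + 3041.28 + 213.24 = 3437.02
ΣP(2002)·Q(2002) = 1.63×125 + 17.25×128 + 29.21×6 = 203.75 + 2208 + 175.26 = 2587.01
Index = 3437.02 / 2587.01 × 100 = 132.8569

132.9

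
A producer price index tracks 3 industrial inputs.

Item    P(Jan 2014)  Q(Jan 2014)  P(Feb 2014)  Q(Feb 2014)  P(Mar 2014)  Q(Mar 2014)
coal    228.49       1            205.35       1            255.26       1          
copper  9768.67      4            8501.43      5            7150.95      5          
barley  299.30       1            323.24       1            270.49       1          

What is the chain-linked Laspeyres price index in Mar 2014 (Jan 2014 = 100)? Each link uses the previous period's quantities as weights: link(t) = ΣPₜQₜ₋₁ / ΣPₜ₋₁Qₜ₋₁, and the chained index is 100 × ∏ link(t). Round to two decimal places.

73.51

Link Jan 2014→Feb 2014:
ΣP(Feb 2014)Q(Jan 2014) = 205.35×1 + 8501.43×4 + 323.24×1 = 205.35 + 34005.72 + 323.24 = 34534.31
ΣP(Jan 2014)Q(Jan 2014) = 228.49×1 + 9768.67×4 + 299.30×1 = 228.49 + 39074.68 + 299.3 = 39602.47
link = 34534.31/39602.47 = 0.872024
Link Feb 2014→Mar 2014:
ΣP(Mar 2014)Q(Feb 2014) = 255.26×1 + 7150.95×5 + 270.49×1 = 255.26 + 35754.75 + 270.49 = 36280.5
ΣP(Feb 2014)Q(Feb 2014) = 205.35×1 + 8501.43×5 + 323.24×1 = 205.35 + 42507.15 + 323.24 = 43035.74
link = 36280.5/43035.74 = 0.843032
Chained index = 100 × 0.872024 × 0.843032 = 73.5144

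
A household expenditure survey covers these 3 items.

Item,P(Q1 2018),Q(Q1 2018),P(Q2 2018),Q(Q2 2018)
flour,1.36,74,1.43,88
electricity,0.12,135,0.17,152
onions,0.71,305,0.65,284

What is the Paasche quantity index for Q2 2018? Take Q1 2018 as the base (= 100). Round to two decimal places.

102.83

Paasche quantity index uses current-period prices as weights.
ΣP(Q2 2018)·Q(Q2 2018) = 1.43×88 + 0.17×152 + 0.65×284 = 125.84 + 25.84 + 184.6 = 336.28
ΣP(Q2 2018)·Q(Q1 2018) = 1.43×74 + 0.17×135 + 0.65×305 = 105.82 + 22.95 + 198.25 = 327.02
Index = 336.28 / 327.02 × 100 = 102.8316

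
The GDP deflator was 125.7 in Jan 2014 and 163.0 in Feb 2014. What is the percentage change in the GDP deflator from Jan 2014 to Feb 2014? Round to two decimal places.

Change = (163.0 − 125.7) / 125.7 × 100
       = 37.3 / 125.7 × 100 = 29.6738%

29.67%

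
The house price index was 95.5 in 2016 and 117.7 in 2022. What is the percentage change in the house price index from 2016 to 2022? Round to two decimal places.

Change = (117.7 − 95.5) / 95.5 × 100
       = 22.2 / 95.5 × 100 = 23.2461%

23.25%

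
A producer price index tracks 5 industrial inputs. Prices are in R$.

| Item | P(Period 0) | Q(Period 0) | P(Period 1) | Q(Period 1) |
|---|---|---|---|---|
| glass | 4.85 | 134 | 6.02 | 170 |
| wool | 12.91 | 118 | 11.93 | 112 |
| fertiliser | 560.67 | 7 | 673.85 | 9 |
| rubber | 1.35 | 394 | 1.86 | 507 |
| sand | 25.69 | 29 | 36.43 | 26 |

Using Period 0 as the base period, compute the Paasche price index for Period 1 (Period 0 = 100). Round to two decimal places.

118.98

Paasche price index uses current-period quantities as weights.
ΣP(Period 1)·Q(Period 1) = 6.02×170 + 11.93×112 + 673.85×9 + 1.86×507 + 36.43×26 = 1023.4 + 1336.16 + 6064.65 + 943.02 + 947.18 = 10314.41
ΣP(Period 0)·Q(Period 1) = 4.85×170 + 12.91×112 + 560.67×9 + 1.35×507 + 25.69×26 = 824.5 + 1445.92 + 5046.03 + 684.45 + 667.94 = 8668.84
Index = 10314.41 / 8668.84 × 100 = 118.9826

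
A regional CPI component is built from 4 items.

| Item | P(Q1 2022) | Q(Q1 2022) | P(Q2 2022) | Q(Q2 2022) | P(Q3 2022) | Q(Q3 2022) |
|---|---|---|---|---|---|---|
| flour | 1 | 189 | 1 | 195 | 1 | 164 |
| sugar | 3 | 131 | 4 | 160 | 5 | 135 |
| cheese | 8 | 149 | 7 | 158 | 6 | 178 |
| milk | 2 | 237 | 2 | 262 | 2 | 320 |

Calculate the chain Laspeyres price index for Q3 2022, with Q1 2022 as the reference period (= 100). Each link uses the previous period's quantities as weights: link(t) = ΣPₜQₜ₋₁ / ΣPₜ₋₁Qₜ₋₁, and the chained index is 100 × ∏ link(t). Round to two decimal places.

99.28

Link Q1 2022→Q2 2022:
ΣP(Q2 2022)Q(Q1 2022) = 1×189 + 4×131 + 7×149 + 2×237 = 189 + 524 + 1043 + 474 = 2230
ΣP(Q1 2022)Q(Q1 2022) = 1×189 + 3×131 + 8×149 + 2×237 = 189 + 393 + 1192 + 474 = 2248
link = 2230/2248 = 0.991993
Link Q2 2022→Q3 2022:
ΣP(Q3 2022)Q(Q2 2022) = 1×195 + 5×160 + 6×158 + 2×262 = 195 + 800 + 948 + 524 = 2467
ΣP(Q2 2022)Q(Q2 2022) = 1×195 + 4×160 + 7×158 + 2×262 = 195 + 640 + 1106 + 524 = 2465
link = 2467/2465 = 1.000811
Chained index = 100 × 0.991993 × 1.000811 = 99.2798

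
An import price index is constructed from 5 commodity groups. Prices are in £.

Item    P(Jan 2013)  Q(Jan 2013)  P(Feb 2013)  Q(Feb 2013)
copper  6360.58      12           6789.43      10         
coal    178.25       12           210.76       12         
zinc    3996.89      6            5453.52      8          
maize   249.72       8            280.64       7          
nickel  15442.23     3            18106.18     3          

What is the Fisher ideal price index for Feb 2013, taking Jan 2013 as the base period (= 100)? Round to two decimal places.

Laspeyres component (base-period weights):
ΣP(Feb 2013)Q(Jan 2013) = 6789.43×12 + 210.76×12 + 5453.52×6 + 280.64×8 + 18106.18×3 = 81473.16 + 2529.12 + 32721.12 + 2245.12 + 54318.54 = 173287.06
ΣP(Jan 2013)Q(Jan 2013) = 6360.58×12 + 178.25×12 + 3996.89×6 + 249.72×8 + 15442.23×3 = 76326.96 + 2139 + 23981.34 + 1997.76 + 46326.69 = 150771.75
L = 173287.06 / 150771.75 × 100 = 114.9334
Paasche component (current-period weights):
ΣP(Feb 2013)Q(Feb 2013) = 6789.43×10 + 210.76×12 + 5453.52×8 + 280.64×7 + 18106.18×3 = 67894.3 + 2529.12 + 43628.16 + 1964.48 + 54318.54 = 170334.6
ΣP(Jan 2013)Q(Feb 2013) = 6360.58×10 + 178.25×12 + 3996.89×8 + 249.72×7 + 15442.23×3 = 63605.8 + 2139 + 31975.12 + 1748.04 + 46326.69 = 145794.65
P = 170334.6 / 145794.65 × 100 = 116.8319
Fisher = √(L × P) = √(114.9334 × 116.8319) = 115.8787

115.88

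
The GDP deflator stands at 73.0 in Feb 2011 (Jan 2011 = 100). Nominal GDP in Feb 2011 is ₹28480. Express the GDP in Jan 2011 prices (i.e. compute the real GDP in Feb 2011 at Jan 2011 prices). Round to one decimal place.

Real = Nominal ÷ (Index/100) = 28480 ÷ (73.0/100)
     = 28480 ÷ 0.730 = 39013.6986

39013.7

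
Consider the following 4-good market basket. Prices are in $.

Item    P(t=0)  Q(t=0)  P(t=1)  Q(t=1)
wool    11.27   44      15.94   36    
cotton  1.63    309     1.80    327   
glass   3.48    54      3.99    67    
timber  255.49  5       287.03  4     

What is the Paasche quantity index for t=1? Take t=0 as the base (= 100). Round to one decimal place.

Paasche quantity index uses current-period prices as weights.
ΣP(t=1)·Q(t=1) = 15.94×36 + 1.80×327 + 3.99×67 + 287.03×4 = 573.84 + 588.6 + 267.33 + 1148.12 = 2577.89
ΣP(t=1)·Q(t=0) = 15.94×44 + 1.80×309 + 3.99×54 + 287.03×5 = 701.36 + 556.2 + 215.46 + 1435.15 = 2908.17
Index = 2577.89 / 2908.17 × 100 = 88.6430

88.6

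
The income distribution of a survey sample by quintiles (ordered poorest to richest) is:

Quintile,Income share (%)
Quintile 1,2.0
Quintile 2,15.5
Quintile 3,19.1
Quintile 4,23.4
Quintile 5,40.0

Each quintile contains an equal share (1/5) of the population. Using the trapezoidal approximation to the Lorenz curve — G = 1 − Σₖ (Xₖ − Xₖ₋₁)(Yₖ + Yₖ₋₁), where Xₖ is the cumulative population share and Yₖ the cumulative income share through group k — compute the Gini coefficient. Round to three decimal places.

0.336

Cumulative income shares Yₖ: 0.0200, 0.1750, 0.3660, 0.6000, 1.0000
Σ (Xₖ−Xₖ₋₁)(Yₖ+Yₖ₋₁) = (1/5)(0.0200+0.0000) + (1/5)(0.1750+0.0200) + (1/5)(0.3660+0.1750) + (1/5)(0.6000+0.3660) + (1/5)(1.0000+0.6000)
  = 0.0040 + 0.0390 + 0.1082 + 0.1932 + 0.3200 = 0.6644
G = 1 − 0.6644 = 0.3356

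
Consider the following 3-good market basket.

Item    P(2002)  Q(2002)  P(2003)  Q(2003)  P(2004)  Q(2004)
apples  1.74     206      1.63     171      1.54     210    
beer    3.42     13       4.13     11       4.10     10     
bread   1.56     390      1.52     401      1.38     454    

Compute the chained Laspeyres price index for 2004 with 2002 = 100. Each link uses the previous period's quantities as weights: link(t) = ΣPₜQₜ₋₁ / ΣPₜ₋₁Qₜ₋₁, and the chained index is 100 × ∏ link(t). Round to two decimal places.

Link 2002→2003:
ΣP(2003)Q(2002) = 1.63×206 + 4.13×13 + 1.52×390 = 335.78 + 53.69 + 592.8 = 982.27
ΣP(2002)Q(2002) = 1.74×206 + 3.42×13 + 1.56×390 = 358.44 + 44.46 + 608.4 = 1011.3
link = 982.27/1011.3 = 0.971294
Link 2003→2004:
ΣP(2004)Q(2003) = 1.54×171 + 4.10×11 + 1.38×401 = 263.34 + 45.1 + 553.38 = 861.82
ΣP(2003)Q(2003) = 1.63×171 + 4.13×11 + 1.52×401 = 278.73 + 45.43 + 609.52 = 933.68
link = 861.82/933.68 = 0.923036
Chained index = 100 × 0.971294 × 0.923036 = 89.6539

89.65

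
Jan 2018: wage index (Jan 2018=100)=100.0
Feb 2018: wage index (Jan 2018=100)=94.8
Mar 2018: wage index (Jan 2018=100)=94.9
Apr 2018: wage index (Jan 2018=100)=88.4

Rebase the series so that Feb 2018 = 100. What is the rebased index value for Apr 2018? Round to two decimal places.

93.25

Rebased(Apr 2018) = 88.4 / 94.8 × 100 = 93.2489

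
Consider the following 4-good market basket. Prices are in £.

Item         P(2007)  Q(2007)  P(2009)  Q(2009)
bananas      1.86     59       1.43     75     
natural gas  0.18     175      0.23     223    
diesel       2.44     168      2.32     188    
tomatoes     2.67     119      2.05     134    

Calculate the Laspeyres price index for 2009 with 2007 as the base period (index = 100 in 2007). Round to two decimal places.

87.28

Laspeyres price index uses base-period quantities as weights.
ΣP(2009)·Q(2007) = 1.43×59 + 0.23×175 + 2.32×168 + 2.05×119 = 84.37 + 40.25 + 389.76 + 243.95 = 758.33
ΣP(2007)·Q(2007) = 1.86×59 + 0.18×175 + 2.44×168 + 2.67×119 = 109.74 + 31.5 + 409.92 + 317.73 = 868.89
Index = 758.33 / 868.89 × 100 = 87.2757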